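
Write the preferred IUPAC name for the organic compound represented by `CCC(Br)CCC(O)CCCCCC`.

Counting along the main chain through the –OH group gives 12 carbons: the parent is dodecane.
The highest-priority functional group is an alcohol (–OH), so the name ends in -ol.
Choose the numbering such that numbering from this end puts the hydroxyl group at C-6 rather than C-7.
This places the hydroxyl at C-6; a bromo group at C-3.
Putting it together: 3-bromododecan-6-ol.

3-bromododecan-6-ol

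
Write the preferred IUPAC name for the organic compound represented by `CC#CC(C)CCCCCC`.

Counting along the main chain through the multiple bond gives 10 carbons: the parent is decane.
The chain contains a C≡C triple bond, so the unsaturation ending is -yne.
Number the chain so that numbering from this end puts the triple bond at C-2 rather than C-8.
With this numbering: the triple bond between C-2 and C-3; a methyl group at C-4.
Assembling the pieces gives 4-methyldec-2-yne.

4-methyldec-2-yne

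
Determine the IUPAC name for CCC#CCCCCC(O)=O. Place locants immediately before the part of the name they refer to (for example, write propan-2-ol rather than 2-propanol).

The longest chain bearing the –COOH group and the multiple bond is 9 carbons long (nonane).
A carboxylic acid (terminal –COOH) is the principal characteristic group, giving the suffix -oic acid.
A C≡C triple bond in the chain gives the infix -yne-.
Choose the numbering such that the carboxylic acid carbon is C-1 by definition.
This places the triple bond between C-6 and C-7.
Assembling the pieces gives non-6-ynoic acid.

non-6-ynoic acid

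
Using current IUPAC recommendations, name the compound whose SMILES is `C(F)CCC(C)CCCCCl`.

The longest carbon chain is 8 atoms: the parent is octane.
Number the chain so that the substituent locant set {1,4,8} is lower than {1,5,8} at the first point of difference.
This places a chloro group at C-8; a fluoro group at C-1; a methyl group at C-4.
The substituents are ordered alphabetically, ignoring any di-/tri- multipliers.
Putting it together: 8-chloro-1-fluoro-4-methyloctane.

8-chloro-1-fluoro-4-methyloctane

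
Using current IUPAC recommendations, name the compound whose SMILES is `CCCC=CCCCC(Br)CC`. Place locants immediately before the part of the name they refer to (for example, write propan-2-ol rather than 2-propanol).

The longest carbon chain that includes the multiple bond has 11 carbons, so the parent hydride is undecane.
The chain contains a C=C double bond, so the unsaturation ending is -ene.
Number the chain so that numbering from this end puts the double bond at C-4 rather than C-7.
That gives the double bond between C-4 and C-5; a bromo group at C-9.
Assembling the pieces gives 9-bromoundec-4-ene.

9-bromoundec-4-ene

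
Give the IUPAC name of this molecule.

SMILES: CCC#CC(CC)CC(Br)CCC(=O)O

4-bromo-6-ethyldec-7-ynoic acid

Counting along the main chain through the –COOH group and the multiple bond gives 10 carbons: the parent is decane.
The highest-priority functional group is a carboxylic acid (terminal –COOH), so the name ends in -oic acid.
The chain contains a C≡C triple bond, so the unsaturation ending is -yne.
The numbering direction is chosen so that the carboxylic acid carbon is C-1 by definition.
That gives the triple bond between C-7 and C-8; a bromo group at C-4; an ethyl group at C-6.
Prefixes are listed alphabetically: bromo, ethyl.
The name is 4-bromo-6-ethyldec-7-ynoic acid.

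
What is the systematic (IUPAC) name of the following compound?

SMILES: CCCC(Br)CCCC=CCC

8-bromoundec-3-ene

Counting along the main chain through the multiple bond gives 11 carbons: the parent is undecane.
There is one C=C double bond, indicated by the ending -ene.
Choose the numbering such that numbering from this end puts the double bond at C-3 rather than C-8.
That gives the double bond between C-3 and C-4; a bromo group at C-8.
The name is 8-bromoundec-3-ene.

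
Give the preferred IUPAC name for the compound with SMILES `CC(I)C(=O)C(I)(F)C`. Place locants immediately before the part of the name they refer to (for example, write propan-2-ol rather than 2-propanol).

2-fluoro-2,4-diiodopentan-3-one

The longest carbon chain that includes the carbonyl has 5 carbons, so the parent hydride is pentane.
The principal characteristic group is a ketone (C=O on an internal carbon), named with the suffix -one.
Choose the numbering such that the substituent locant set {2,2,4} is lower than {2,4,4} at the first point of difference.
That gives the carbonyl at C-3; a fluoro group at C-2; iodo groups at C-2 and C-4.
Substituent prefixes are cited in alphabetical order (multiplying prefixes like di-/tri- are ignored for ordering).
Assembling the pieces gives 2-fluoro-2,4-diiodopentan-3-one.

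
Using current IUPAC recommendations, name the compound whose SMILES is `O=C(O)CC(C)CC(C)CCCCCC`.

3,5-dimethylundecanoic acid

Counting along the main chain through the –COOH group gives 11 carbons: the parent is undecane.
The principal characteristic group is a carboxylic acid (terminal –COOH), named with the suffix -oic acid.
Number the chain so that the carboxylic acid carbon is C-1 by definition.
With this numbering: methyl groups at C-3 and C-5.
Putting it together: 3,5-dimethylundecanoic acid.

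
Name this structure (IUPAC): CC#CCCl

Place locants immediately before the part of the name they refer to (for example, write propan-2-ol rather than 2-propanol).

1-chlorobut-2-yne

The longest chain bearing the multiple bond is 4 carbons long (butane).
A C≡C triple bond in the chain gives the infix -yne-.
Choose the numbering such that the substituent locant set {1} is lower than {4} at the first point of difference.
This places the triple bond between C-2 and C-3; a chloro group at C-1.
The name is 1-chlorobut-2-yne.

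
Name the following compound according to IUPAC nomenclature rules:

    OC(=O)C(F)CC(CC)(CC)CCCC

Counting along the main chain through the –COOH group gives 8 carbons: the parent is octane.
A carboxylic acid (terminal –COOH) is the principal characteristic group, giving the suffix -oic acid.
The numbering direction is chosen so that the carboxylic acid carbon is C-1 by definition.
This places two ethyl groups at C-4; a fluoro group at C-2.
Prefixes are listed alphabetically: ethyl, fluoro.
Assembling the pieces gives 4,4-diethyl-2-fluorooctanoic acid.

4,4-diethyl-2-fluorooctanoic acid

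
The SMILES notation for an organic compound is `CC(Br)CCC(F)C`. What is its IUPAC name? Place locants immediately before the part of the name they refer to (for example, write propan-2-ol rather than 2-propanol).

2-bromo-5-fluorohexane

The longest carbon chain is 6 atoms: the parent is hexane.
Choose the numbering such that the locant sets are identical either way, so the alphabetically earlier bromo substituent takes the lower locant (2 rather than 5).
With this numbering: a bromo group at C-2; a fluoro group at C-5.
Substituent prefixes are cited in alphabetical order (multiplying prefixes like di-/tri- are ignored for ordering).
The name is 2-bromo-5-fluorohexane.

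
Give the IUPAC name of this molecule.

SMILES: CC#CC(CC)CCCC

4-ethyloct-2-yne

The longest chain bearing the multiple bond is 8 carbons long (octane).
There is one C≡C triple bond, indicated by the ending -yne.
Choose the numbering such that numbering from this end puts the triple bond at C-2 rather than C-6.
This places the triple bond between C-2 and C-3; an ethyl group at C-4.
Putting it together: 4-ethyloct-2-yne.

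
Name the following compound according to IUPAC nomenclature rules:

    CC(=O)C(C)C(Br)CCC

4-bromo-3-methylheptan-2-one

The longest chain bearing the carbonyl is 7 carbons long (heptane).
The highest-priority functional group is a ketone (C=O on an internal carbon), so the name ends in -one.
The numbering direction is chosen so that numbering from this end puts the carbonyl group at C-2 rather than C-6.
With this numbering: the carbonyl at C-2; a bromo group at C-4; a methyl group at C-3.
Substituent prefixes are cited in alphabetical order (multiplying prefixes like di-/tri- are ignored for ordering).
The name is 4-bromo-3-methylheptan-2-one.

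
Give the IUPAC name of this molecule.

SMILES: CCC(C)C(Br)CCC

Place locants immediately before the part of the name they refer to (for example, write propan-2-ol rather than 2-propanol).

The longest continuous carbon chain has 7 atoms, so the parent hydride is heptane.
The numbering direction is chosen so that the substituent locant set {3,4} is lower than {4,5} at the first point of difference.
This places a bromo group at C-4; a methyl group at C-3.
Substituent prefixes are cited in alphabetical order (multiplying prefixes like di-/tri- are ignored for ordering).
Assembling the pieces gives 4-bromo-3-methylheptane.

4-bromo-3-methylheptane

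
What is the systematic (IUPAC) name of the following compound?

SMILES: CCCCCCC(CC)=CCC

4-ethyldec-3-ene

The longest carbon chain that includes the multiple bond has 10 carbons, so the parent hydride is decane.
There is one C=C double bond, indicated by the ending -ene.
The numbering direction is chosen so that numbering from this end puts the double bond at C-3 rather than C-7.
This places the double bond between C-3 and C-4; an ethyl group at C-4.
Putting it together: 4-ethyldec-3-ene.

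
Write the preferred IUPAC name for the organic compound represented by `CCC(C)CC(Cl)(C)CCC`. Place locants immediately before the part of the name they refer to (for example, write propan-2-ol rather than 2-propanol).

The longest continuous carbon chain has 8 atoms, so the parent hydride is octane.
The numbering direction is chosen so that the substituent locant set {3,5,5} is lower than {4,4,6} at the first point of difference.
This places a chloro group at C-5; methyl groups at C-3 and C-5.
Substituent prefixes are cited in alphabetical order (multiplying prefixes like di-/tri- are ignored for ordering).
Putting it together: 5-chloro-3,5-dimethyloctane.

5-chloro-3,5-dimethyloctane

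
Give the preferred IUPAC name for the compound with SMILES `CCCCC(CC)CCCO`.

The longest chain bearing the –OH group is 8 carbons long (octane).
An alcohol (–OH) is the principal characteristic group, giving the suffix -ol.
Number the chain so that numbering from this end puts the hydroxyl group at C-1 rather than C-8.
That gives the hydroxyl at C-1; an ethyl group at C-4.
Assembling the pieces gives 4-ethyloctan-1-ol.

4-ethyloctan-1-ol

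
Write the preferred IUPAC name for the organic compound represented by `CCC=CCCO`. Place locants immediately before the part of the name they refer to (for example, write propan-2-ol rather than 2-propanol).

The longest chain bearing the –OH group and the multiple bond is 6 carbons long (hexane).
The highest-priority functional group is an alcohol (–OH), so the name ends in -ol.
A C=C double bond in the chain gives the infix -ene-.
Choose the numbering such that numbering from this end puts the hydroxyl group at C-1 rather than C-6.
This places the hydroxyl at C-1; the double bond between C-3 and C-4.
Assembling the pieces gives hex-3-en-1-ol.

hex-3-en-1-ol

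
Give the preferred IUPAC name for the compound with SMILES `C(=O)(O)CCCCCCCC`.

nonanoic acid

Counting along the main chain through the –COOH group gives 9 carbons: the parent is nonane.
The principal characteristic group is a carboxylic acid (terminal –COOH), named with the suffix -oic acid.
Choose the numbering such that the carboxylic acid carbon is C-1 by definition.
Assembling the pieces gives nonanoic acid.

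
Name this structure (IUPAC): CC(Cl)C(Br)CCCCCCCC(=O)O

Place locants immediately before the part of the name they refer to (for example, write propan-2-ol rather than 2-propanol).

9-bromo-10-chloroundecanoic acid

Counting along the main chain through the –COOH group gives 11 carbons: the parent is undecane.
The highest-priority functional group is a carboxylic acid (terminal –COOH), so the name ends in -oic acid.
The numbering direction is chosen so that the carboxylic acid carbon is C-1 by definition.
With this numbering: a bromo group at C-9; a chloro group at C-10.
The substituents are ordered alphabetically, ignoring any di-/tri- multipliers.
The name is 9-bromo-10-chloroundecanoic acid.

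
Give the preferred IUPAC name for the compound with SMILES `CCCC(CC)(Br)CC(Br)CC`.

3,5-dibromo-5-ethyloctane

The parent chain contains 8 carbons (octane).
Choose the numbering such that the substituent locant set {3,5,5} is lower than {4,4,6} at the first point of difference.
That gives bromo groups at C-3 and C-5; an ethyl group at C-5.
The substituents are ordered alphabetically, ignoring any di-/tri- multipliers.
Putting it together: 3,5-dibromo-5-ethyloctane.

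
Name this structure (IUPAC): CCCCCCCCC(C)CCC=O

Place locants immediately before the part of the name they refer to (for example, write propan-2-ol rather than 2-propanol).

4-methyldodecanal

The longest carbon chain that includes the –CHO group has 12 carbons, so the parent hydride is dodecane.
The highest-priority functional group is an aldehyde (terminal –CHO), so the name ends in -al.
The numbering direction is chosen so that the aldehyde carbon is C-1 by definition.
This places a methyl group at C-4.
The name is 4-methyldodecanal.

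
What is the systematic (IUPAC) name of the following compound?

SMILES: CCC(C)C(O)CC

Counting along the main chain through the –OH group gives 6 carbons: the parent is hexane.
The principal characteristic group is an alcohol (–OH), named with the suffix -ol.
The numbering direction is chosen so that numbering from this end puts the hydroxyl group at C-3 rather than C-4.
That gives the hydroxyl at C-3; a methyl group at C-4.
Putting it together: 4-methylhexan-3-ol.

4-methylhexan-3-ol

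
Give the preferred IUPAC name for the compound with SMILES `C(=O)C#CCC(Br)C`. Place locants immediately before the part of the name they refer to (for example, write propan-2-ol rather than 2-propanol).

The longest chain bearing the –CHO group and the multiple bond is 6 carbons long (hexane).
The principal characteristic group is an aldehyde (terminal –CHO), named with the suffix -al.
The chain contains a C≡C triple bond, so the unsaturation ending is -yne.
Number the chain so that the aldehyde carbon is C-1 by definition.
This places the triple bond between C-2 and C-3; a bromo group at C-5.
Assembling the pieces gives 5-bromohex-2-ynal.

5-bromohex-2-ynal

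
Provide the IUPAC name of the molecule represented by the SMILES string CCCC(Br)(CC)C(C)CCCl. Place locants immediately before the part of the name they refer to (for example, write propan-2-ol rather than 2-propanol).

4-bromo-1-chloro-4-ethyl-3-methylheptane

The longest carbon chain is 7 atoms: the parent is heptane.
Choose the numbering such that the substituent locant set {1,3,4,4} is lower than {4,4,5,7} at the first point of difference.
With this numbering: a bromo group at C-4; a chloro group at C-1; an ethyl group at C-4; a methyl group at C-3.
The substituents are ordered alphabetically, ignoring any di-/tri- multipliers.
Putting it together: 4-bromo-1-chloro-4-ethyl-3-methylheptane.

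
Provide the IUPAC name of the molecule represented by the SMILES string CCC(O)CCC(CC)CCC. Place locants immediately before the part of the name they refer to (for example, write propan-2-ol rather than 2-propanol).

The longest chain bearing the –OH group is 9 carbons long (nonane).
The principal characteristic group is an alcohol (–OH), named with the suffix -ol.
The numbering direction is chosen so that numbering from this end puts the hydroxyl group at C-3 rather than C-7.
That gives the hydroxyl at C-3; an ethyl group at C-6.
The name is 6-ethylnonan-3-ol.

6-ethylnonan-3-ol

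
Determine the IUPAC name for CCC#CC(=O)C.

hex-3-yn-2-one

Counting along the main chain through the carbonyl and the multiple bond gives 6 carbons: the parent is hexane.
The highest-priority functional group is a ketone (C=O on an internal carbon), so the name ends in -one.
A C≡C triple bond in the chain gives the infix -yne-.
Choose the numbering such that numbering from this end puts the carbonyl group at C-2 rather than C-5.
This places the carbonyl at C-2; the triple bond between C-3 and C-4.
Assembling the pieces gives hex-3-yn-2-one.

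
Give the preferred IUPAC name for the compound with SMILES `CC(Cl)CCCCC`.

The longest carbon chain is 7 atoms: the parent is heptane.
The numbering direction is chosen so that the substituent locant set {2} is lower than {6} at the first point of difference.
This places a chloro group at C-2.
Putting it together: 2-chloroheptane.

2-chloroheptane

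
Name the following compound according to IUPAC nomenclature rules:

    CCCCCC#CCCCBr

1-bromodec-4-yne

The longest chain bearing the multiple bond is 10 carbons long (decane).
The chain contains a C≡C triple bond, so the unsaturation ending is -yne.
Choose the numbering such that numbering from this end puts the triple bond at C-4 rather than C-6.
This places the triple bond between C-4 and C-5; a bromo group at C-1.
Putting it together: 1-bromodec-4-yne.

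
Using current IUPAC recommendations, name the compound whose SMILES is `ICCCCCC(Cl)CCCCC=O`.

Counting along the main chain through the –CHO group gives 11 carbons: the parent is undecane.
The highest-priority functional group is an aldehyde (terminal –CHO), so the name ends in -al.
Number the chain so that the aldehyde carbon is C-1 by definition.
That gives a chloro group at C-6; an iodo group at C-11.
Prefixes are listed alphabetically: chloro, iodo.
The name is 6-chloro-11-iodoundecanal.

6-chloro-11-iodoundecanal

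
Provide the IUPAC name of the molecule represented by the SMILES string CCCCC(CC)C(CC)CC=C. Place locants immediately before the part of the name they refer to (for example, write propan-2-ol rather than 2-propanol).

4,5-diethylnon-1-ene

The longest carbon chain that includes the multiple bond has 9 carbons, so the parent hydride is nonane.
There is one C=C double bond, indicated by the ending -ene.
The numbering direction is chosen so that numbering from this end puts the double bond at C-1 rather than C-8.
That gives the double bond between C-1 and C-2; ethyl groups at C-4 and C-5.
Putting it together: 4,5-diethylnon-1-ene.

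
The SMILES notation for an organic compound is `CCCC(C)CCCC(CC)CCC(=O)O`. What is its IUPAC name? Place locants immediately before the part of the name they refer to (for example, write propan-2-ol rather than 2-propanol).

Counting along the main chain through the –COOH group gives 11 carbons: the parent is undecane.
The principal characteristic group is a carboxylic acid (terminal –COOH), named with the suffix -oic acid.
Choose the numbering such that the carboxylic acid carbon is C-1 by definition.
That gives an ethyl group at C-4; a methyl group at C-8.
The substituents are ordered alphabetically, ignoring any di-/tri- multipliers.
Assembling the pieces gives 4-ethyl-8-methylundecanoic acid.

4-ethyl-8-methylundecanoic acid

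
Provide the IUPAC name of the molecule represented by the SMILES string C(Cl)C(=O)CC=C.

The longest carbon chain that includes the carbonyl and the multiple bond has 5 carbons, so the parent hydride is pentane.
The principal characteristic group is a ketone (C=O on an internal carbon), named with the suffix -one.
The chain contains a C=C double bond, so the unsaturation ending is -ene.
The numbering direction is chosen so that numbering from this end puts the carbonyl group at C-2 rather than C-4.
That gives the carbonyl at C-2; the double bond between C-4 and C-5; a chloro group at C-1.
The name is 1-chloropent-4-en-2-one.

1-chloropent-4-en-2-one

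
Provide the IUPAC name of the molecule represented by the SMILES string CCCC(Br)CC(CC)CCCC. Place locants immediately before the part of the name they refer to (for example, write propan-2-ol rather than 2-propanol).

4-bromo-6-ethyldecane

The longest continuous carbon chain has 10 atoms, so the parent hydride is decane.
Choose the numbering such that the substituent locant set {4,6} is lower than {5,7} at the first point of difference.
With this numbering: a bromo group at C-4; an ethyl group at C-6.
The substituents are ordered alphabetically, ignoring any di-/tri- multipliers.
The name is 4-bromo-6-ethyldecane.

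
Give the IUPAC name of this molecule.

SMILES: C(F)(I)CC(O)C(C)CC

1-fluoro-1-iodo-4-methylhexan-3-ol

The longest carbon chain that includes the –OH group has 6 carbons, so the parent hydride is hexane.
The highest-priority functional group is an alcohol (–OH), so the name ends in -ol.
Number the chain so that numbering from this end puts the hydroxyl group at C-3 rather than C-4.
This places the hydroxyl at C-3; a fluoro group at C-1; an iodo group at C-1; a methyl group at C-4.
Prefixes are listed alphabetically: fluoro, iodo, methyl.
Assembling the pieces gives 1-fluoro-1-iodo-4-methylhexan-3-ol.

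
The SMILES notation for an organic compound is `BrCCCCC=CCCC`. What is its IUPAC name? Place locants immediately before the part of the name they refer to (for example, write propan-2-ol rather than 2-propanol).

The longest carbon chain that includes the multiple bond has 9 carbons, so the parent hydride is nonane.
The chain contains a C=C double bond, so the unsaturation ending is -ene.
The numbering direction is chosen so that numbering from this end puts the double bond at C-4 rather than C-5.
This places the double bond between C-4 and C-5; a bromo group at C-9.
Putting it together: 9-bromonon-4-ene.

9-bromonon-4-ene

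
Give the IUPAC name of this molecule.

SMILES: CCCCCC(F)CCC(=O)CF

The longest carbon chain that includes the carbonyl has 10 carbons, so the parent hydride is decane.
The highest-priority functional group is a ketone (C=O on an internal carbon), so the name ends in -one.
Choose the numbering such that numbering from this end puts the carbonyl group at C-2 rather than C-9.
That gives the carbonyl at C-2; fluoro groups at C-1 and C-5.
The name is 1,5-difluorodecan-2-one.

1,5-difluorodecan-2-one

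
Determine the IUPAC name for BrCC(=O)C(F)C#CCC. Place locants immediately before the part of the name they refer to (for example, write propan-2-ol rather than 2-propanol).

Counting along the main chain through the carbonyl and the multiple bond gives 7 carbons: the parent is heptane.
The highest-priority functional group is a ketone (C=O on an internal carbon), so the name ends in -one.
A C≡C triple bond in the chain gives the infix -yne-.
Choose the numbering such that numbering from this end puts the carbonyl group at C-2 rather than C-6.
With this numbering: the carbonyl at C-2; the triple bond between C-4 and C-5; a bromo group at C-1; a fluoro group at C-3.
Prefixes are listed alphabetically: bromo, fluoro.
Putting it together: 1-bromo-3-fluorohept-4-yn-2-one.

1-bromo-3-fluorohept-4-yn-2-one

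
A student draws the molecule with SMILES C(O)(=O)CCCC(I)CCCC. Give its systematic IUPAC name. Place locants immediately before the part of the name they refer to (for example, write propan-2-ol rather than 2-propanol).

The longest carbon chain that includes the –COOH group has 9 carbons, so the parent hydride is nonane.
The principal characteristic group is a carboxylic acid (terminal –COOH), named with the suffix -oic acid.
Choose the numbering such that the carboxylic acid carbon is C-1 by definition.
This places an iodo group at C-5.
The name is 5-iodononanoic acid.

5-iodononanoic acid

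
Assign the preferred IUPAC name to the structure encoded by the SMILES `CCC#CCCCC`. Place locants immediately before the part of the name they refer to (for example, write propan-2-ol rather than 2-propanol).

oct-3-yne

The longest chain bearing the multiple bond is 8 carbons long (octane).
There is one C≡C triple bond, indicated by the ending -yne.
The numbering direction is chosen so that numbering from this end puts the triple bond at C-3 rather than C-5.
That gives the triple bond between C-3 and C-4.
Assembling the pieces gives oct-3-yne.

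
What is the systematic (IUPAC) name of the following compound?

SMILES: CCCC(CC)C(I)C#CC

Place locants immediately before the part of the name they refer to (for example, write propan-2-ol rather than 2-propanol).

The longest chain bearing the multiple bond is 8 carbons long (octane).
The chain contains a C≡C triple bond, so the unsaturation ending is -yne.
Choose the numbering such that numbering from this end puts the triple bond at C-2 rather than C-6.
With this numbering: the triple bond between C-2 and C-3; an ethyl group at C-5; an iodo group at C-4.
Substituent prefixes are cited in alphabetical order (multiplying prefixes like di-/tri- are ignored for ordering).
The name is 5-ethyl-4-iodooct-2-yne.

5-ethyl-4-iodooct-2-yne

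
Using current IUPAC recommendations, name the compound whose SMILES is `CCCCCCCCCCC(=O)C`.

dodecan-2-one

The longest chain bearing the carbonyl is 12 carbons long (dodecane).
The highest-priority functional group is a ketone (C=O on an internal carbon), so the name ends in -one.
The numbering direction is chosen so that numbering from this end puts the carbonyl group at C-2 rather than C-11.
That gives the carbonyl at C-2.
Putting it together: dodecan-2-one.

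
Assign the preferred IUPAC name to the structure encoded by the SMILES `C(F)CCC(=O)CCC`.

The longest chain bearing the carbonyl is 7 carbons long (heptane).
The highest-priority functional group is a ketone (C=O on an internal carbon), so the name ends in -one.
The numbering direction is chosen so that the substituent locant set {1} is lower than {7} at the first point of difference.
That gives the carbonyl at C-4; a fluoro group at C-1.
Assembling the pieces gives 1-fluoroheptan-4-one.

1-fluoroheptan-4-one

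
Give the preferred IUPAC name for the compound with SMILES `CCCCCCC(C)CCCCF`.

The longest continuous carbon chain has 11 atoms, so the parent hydride is undecane.
Choose the numbering such that the substituent locant set {1,5} is lower than {7,11} at the first point of difference.
That gives a fluoro group at C-1; a methyl group at C-5.
Substituent prefixes are cited in alphabetical order (multiplying prefixes like di-/tri- are ignored for ordering).
The name is 1-fluoro-5-methylundecane.

1-fluoro-5-methylundecane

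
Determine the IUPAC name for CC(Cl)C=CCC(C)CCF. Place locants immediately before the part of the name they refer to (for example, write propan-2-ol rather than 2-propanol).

Counting along the main chain through the multiple bond gives 8 carbons: the parent is octane.
The chain contains a C=C double bond, so the unsaturation ending is -ene.
Number the chain so that numbering from this end puts the double bond at C-3 rather than C-5.
That gives the double bond between C-3 and C-4; a chloro group at C-2; a fluoro group at C-8; a methyl group at C-6.
Prefixes are listed alphabetically: chloro, fluoro, methyl.
Putting it together: 2-chloro-8-fluoro-6-methyloct-3-ene.

2-chloro-8-fluoro-6-methyloct-3-ene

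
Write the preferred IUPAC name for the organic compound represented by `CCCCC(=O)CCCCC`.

The longest carbon chain that includes the carbonyl has 10 carbons, so the parent hydride is decane.
A ketone (C=O on an internal carbon) is the principal characteristic group, giving the suffix -one.
Choose the numbering such that numbering from this end puts the carbonyl group at C-5 rather than C-6.
That gives the carbonyl at C-5.
The name is decan-5-one.

decan-5-one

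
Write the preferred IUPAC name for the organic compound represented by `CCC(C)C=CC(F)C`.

2-fluoro-5-methylhept-3-ene

Counting along the main chain through the multiple bond gives 7 carbons: the parent is heptane.
The chain contains a C=C double bond, so the unsaturation ending is -ene.
Number the chain so that numbering from this end puts the double bond at C-3 rather than C-4.
That gives the double bond between C-3 and C-4; a fluoro group at C-2; a methyl group at C-5.
Prefixes are listed alphabetically: fluoro, methyl.
Putting it together: 2-fluoro-5-methylhept-3-ene.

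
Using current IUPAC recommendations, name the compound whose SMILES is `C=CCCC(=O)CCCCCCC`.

dodec-1-en-5-one

The longest chain bearing the carbonyl and the multiple bond is 12 carbons long (dodecane).
The principal characteristic group is a ketone (C=O on an internal carbon), named with the suffix -one.
A C=C double bond in the chain gives the infix -ene-.
Number the chain so that numbering from this end puts the carbonyl group at C-5 rather than C-8.
This places the carbonyl at C-5; the double bond between C-1 and C-2.
Assembling the pieces gives dodec-1-en-5-one.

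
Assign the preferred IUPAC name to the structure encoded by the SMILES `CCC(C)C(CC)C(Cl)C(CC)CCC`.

5-chloro-4,6-diethyl-3-methylnonane

The parent chain contains 9 carbons (nonane).
Number the chain so that the substituent locant set {3,4,5,6} is lower than {4,5,6,7} at the first point of difference.
This places a chloro group at C-5; ethyl groups at C-4 and C-6; a methyl group at C-3.
Substituent prefixes are cited in alphabetical order (multiplying prefixes like di-/tri- are ignored for ordering).
Assembling the pieces gives 5-chloro-4,6-diethyl-3-methylnonane.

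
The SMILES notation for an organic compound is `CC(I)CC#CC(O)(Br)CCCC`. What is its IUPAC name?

5-bromo-9-iododec-6-yn-5-ol

The longest carbon chain that includes the –OH group and the multiple bond has 10 carbons, so the parent hydride is decane.
An alcohol (–OH) is the principal characteristic group, giving the suffix -ol.
The chain contains a C≡C triple bond, so the unsaturation ending is -yne.
The numbering direction is chosen so that numbering from this end puts the hydroxyl group at C-5 rather than C-6.
With this numbering: the hydroxyl at C-5; the triple bond between C-6 and C-7; a bromo group at C-5; an iodo group at C-9.
The substituents are ordered alphabetically, ignoring any di-/tri- multipliers.
Assembling the pieces gives 5-bromo-9-iododec-6-yn-5-ol.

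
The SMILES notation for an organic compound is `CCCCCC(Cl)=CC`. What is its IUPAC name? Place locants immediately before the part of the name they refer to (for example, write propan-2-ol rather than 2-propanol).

Counting along the main chain through the multiple bond gives 8 carbons: the parent is octane.
The chain contains a C=C double bond, so the unsaturation ending is -ene.
Choose the numbering such that numbering from this end puts the double bond at C-2 rather than C-6.
That gives the double bond between C-2 and C-3; a chloro group at C-3.
The name is 3-chlorooct-2-ene.

3-chlorooct-2-ene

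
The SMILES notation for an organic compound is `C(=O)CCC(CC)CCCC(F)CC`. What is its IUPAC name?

The longest carbon chain that includes the –CHO group has 10 carbons, so the parent hydride is decane.
An aldehyde (terminal –CHO) is the principal characteristic group, giving the suffix -al.
Choose the numbering such that the aldehyde carbon is C-1 by definition.
With this numbering: an ethyl group at C-4; a fluoro group at C-8.
Prefixes are listed alphabetically: ethyl, fluoro.
The name is 4-ethyl-8-fluorodecanal.

4-ethyl-8-fluorodecanal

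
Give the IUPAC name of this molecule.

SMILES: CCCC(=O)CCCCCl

8-chlorooctan-4-one

The longest chain bearing the carbonyl is 8 carbons long (octane).
The highest-priority functional group is a ketone (C=O on an internal carbon), so the name ends in -one.
Number the chain so that numbering from this end puts the carbonyl group at C-4 rather than C-5.
With this numbering: the carbonyl at C-4; a chloro group at C-8.
The name is 8-chlorooctan-4-one.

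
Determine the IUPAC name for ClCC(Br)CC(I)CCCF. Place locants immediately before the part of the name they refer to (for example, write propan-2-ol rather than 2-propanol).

2-bromo-1-chloro-7-fluoro-4-iodoheptane

The longest carbon chain is 7 atoms: the parent is heptane.
Choose the numbering such that the substituent locant set {1,2,4,7} is lower than {1,4,6,7} at the first point of difference.
This places a bromo group at C-2; a chloro group at C-1; a fluoro group at C-7; an iodo group at C-4.
Prefixes are listed alphabetically: bromo, chloro, fluoro, iodo.
Putting it together: 2-bromo-1-chloro-7-fluoro-4-iodoheptane.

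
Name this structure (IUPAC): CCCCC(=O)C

The longest chain bearing the carbonyl is 6 carbons long (hexane).
The highest-priority functional group is a ketone (C=O on an internal carbon), so the name ends in -one.
Number the chain so that numbering from this end puts the carbonyl group at C-2 rather than C-5.
This places the carbonyl at C-2.
Putting it together: hexan-2-one.

hexan-2-one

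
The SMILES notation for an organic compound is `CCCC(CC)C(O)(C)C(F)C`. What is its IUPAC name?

4-ethyl-2-fluoro-3-methylheptan-3-ol

Counting along the main chain through the –OH group gives 7 carbons: the parent is heptane.
An alcohol (–OH) is the principal characteristic group, giving the suffix -ol.
Choose the numbering such that numbering from this end puts the hydroxyl group at C-3 rather than C-5.
That gives the hydroxyl at C-3; an ethyl group at C-4; a fluoro group at C-2; a methyl group at C-3.
The substituents are ordered alphabetically, ignoring any di-/tri- multipliers.
The name is 4-ethyl-2-fluoro-3-methylheptan-3-ol.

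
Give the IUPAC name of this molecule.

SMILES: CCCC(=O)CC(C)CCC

The longest carbon chain that includes the carbonyl has 9 carbons, so the parent hydride is nonane.
A ketone (C=O on an internal carbon) is the principal characteristic group, giving the suffix -one.
Choose the numbering such that numbering from this end puts the carbonyl group at C-4 rather than C-6.
That gives the carbonyl at C-4; a methyl group at C-6.
Putting it together: 6-methylnonan-4-one.

6-methylnonan-4-one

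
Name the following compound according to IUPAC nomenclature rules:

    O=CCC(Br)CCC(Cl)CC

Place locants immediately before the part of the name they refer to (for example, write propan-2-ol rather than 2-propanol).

Counting along the main chain through the –CHO group gives 8 carbons: the parent is octane.
The highest-priority functional group is an aldehyde (terminal –CHO), so the name ends in -al.
Choose the numbering such that the aldehyde carbon is C-1 by definition.
That gives a bromo group at C-3; a chloro group at C-6.
Prefixes are listed alphabetically: bromo, chloro.
The name is 3-bromo-6-chlorooctanal.

3-bromo-6-chlorooctanal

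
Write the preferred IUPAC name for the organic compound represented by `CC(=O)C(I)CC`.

3-iodopentan-2-one

The longest carbon chain that includes the carbonyl has 5 carbons, so the parent hydride is pentane.
The principal characteristic group is a ketone (C=O on an internal carbon), named with the suffix -one.
Number the chain so that numbering from this end puts the carbonyl group at C-2 rather than C-4.
That gives the carbonyl at C-2; an iodo group at C-3.
The name is 3-iodopentan-2-one.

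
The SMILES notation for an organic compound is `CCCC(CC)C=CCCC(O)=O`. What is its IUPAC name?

6-ethylnon-4-enoic acid

The longest carbon chain that includes the –COOH group and the multiple bond has 9 carbons, so the parent hydride is nonane.
A carboxylic acid (terminal –COOH) is the principal characteristic group, giving the suffix -oic acid.
The chain contains a C=C double bond, so the unsaturation ending is -ene.
Number the chain so that the carboxylic acid carbon is C-1 by definition.
This places the double bond between C-4 and C-5; an ethyl group at C-6.
Assembling the pieces gives 6-ethylnon-4-enoic acid.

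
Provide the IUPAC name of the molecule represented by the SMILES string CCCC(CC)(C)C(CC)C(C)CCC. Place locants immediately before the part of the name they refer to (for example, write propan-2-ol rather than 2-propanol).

The longest continuous carbon chain has 9 atoms, so the parent hydride is nonane.
The numbering direction is chosen so that the substituent locant set {4,4,5,6} is lower than {4,5,6,6} at the first point of difference.
That gives ethyl groups at C-4 and C-5; methyl groups at C-4 and C-6.
The substituents are ordered alphabetically, ignoring any di-/tri- multipliers.
Assembling the pieces gives 4,5-diethyl-4,6-dimethylnonane.

4,5-diethyl-4,6-dimethylnonane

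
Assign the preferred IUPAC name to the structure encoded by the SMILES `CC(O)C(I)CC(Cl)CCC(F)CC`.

5-chloro-8-fluoro-3-iododecan-2-ol

The longest carbon chain that includes the –OH group has 10 carbons, so the parent hydride is decane.
The principal characteristic group is an alcohol (–OH), named with the suffix -ol.
Number the chain so that numbering from this end puts the hydroxyl group at C-2 rather than C-9.
This places the hydroxyl at C-2; a chloro group at C-5; a fluoro group at C-8; an iodo group at C-3.
Substituent prefixes are cited in alphabetical order (multiplying prefixes like di-/tri- are ignored for ordering).
Assembling the pieces gives 5-chloro-8-fluoro-3-iododecan-2-ol.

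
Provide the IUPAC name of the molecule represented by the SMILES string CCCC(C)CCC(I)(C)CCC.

The longest carbon chain is 10 atoms: the parent is decane.
The numbering direction is chosen so that the substituent locant set {4,4,7} is lower than {4,7,7} at the first point of difference.
That gives an iodo group at C-4; methyl groups at C-4 and C-7.
Substituent prefixes are cited in alphabetical order (multiplying prefixes like di-/tri- are ignored for ordering).
The name is 4-iodo-4,7-dimethyldecane.

4-iodo-4,7-dimethyldecane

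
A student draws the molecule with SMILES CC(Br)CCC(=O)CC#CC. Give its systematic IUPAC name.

Counting along the main chain through the carbonyl and the multiple bond gives 9 carbons: the parent is nonane.
The highest-priority functional group is a ketone (C=O on an internal carbon), so the name ends in -one.
There is one C≡C triple bond, indicated by the ending -yne.
The numbering direction is chosen so that numbering from this end puts the triple bond at C-2 rather than C-7.
That gives the carbonyl at C-5; the triple bond between C-2 and C-3; a bromo group at C-8.
The name is 8-bromonon-2-yn-5-one.

8-bromonon-2-yn-5-one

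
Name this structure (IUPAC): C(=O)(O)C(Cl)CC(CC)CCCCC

2-chloro-4-ethylnonanoic acid

The longest chain bearing the –COOH group is 9 carbons long (nonane).
A carboxylic acid (terminal –COOH) is the principal characteristic group, giving the suffix -oic acid.
Number the chain so that the carboxylic acid carbon is C-1 by definition.
With this numbering: a chloro group at C-2; an ethyl group at C-4.
The substituents are ordered alphabetically, ignoring any di-/tri- multipliers.
Assembling the pieces gives 2-chloro-4-ethylnonanoic acid.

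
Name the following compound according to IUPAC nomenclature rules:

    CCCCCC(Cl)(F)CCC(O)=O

4-chloro-4-fluorononanoic acid

Counting along the main chain through the –COOH group gives 9 carbons: the parent is nonane.
The principal characteristic group is a carboxylic acid (terminal –COOH), named with the suffix -oic acid.
Number the chain so that the carboxylic acid carbon is C-1 by definition.
With this numbering: a chloro group at C-4; a fluoro group at C-4.
Prefixes are listed alphabetically: chloro, fluoro.
Assembling the pieces gives 4-chloro-4-fluorononanoic acid.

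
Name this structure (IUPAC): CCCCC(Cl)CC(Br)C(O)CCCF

5-bromo-7-chloro-1-fluoroundecan-4-ol

The longest chain bearing the –OH group is 11 carbons long (undecane).
The highest-priority functional group is an alcohol (–OH), so the name ends in -ol.
Number the chain so that numbering from this end puts the hydroxyl group at C-4 rather than C-8.
That gives the hydroxyl at C-4; a bromo group at C-5; a chloro group at C-7; a fluoro group at C-1.
Prefixes are listed alphabetically: bromo, chloro, fluoro.
Putting it together: 5-bromo-7-chloro-1-fluoroundecan-4-ol.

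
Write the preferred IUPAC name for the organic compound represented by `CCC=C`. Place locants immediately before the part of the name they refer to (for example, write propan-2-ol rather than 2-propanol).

The longest chain bearing the multiple bond is 4 carbons long (butane).
There is one C=C double bond, indicated by the ending -ene.
Choose the numbering such that numbering from this end puts the double bond at C-1 rather than C-3.
This places the double bond between C-1 and C-2.
The name is but-1-ene.

but-1-ene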